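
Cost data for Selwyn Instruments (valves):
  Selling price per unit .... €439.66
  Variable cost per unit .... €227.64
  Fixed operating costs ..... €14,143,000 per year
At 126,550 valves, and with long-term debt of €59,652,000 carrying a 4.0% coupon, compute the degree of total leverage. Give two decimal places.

2.60

Total contribution margin = 126,550 × €212.02 = €26,831,131.00.
Operating income = contribution − fixed costs = €26,831,131.00 − €14,143,000 = €12,688,131.00. Interest = €2,386,080.00, so EBIT − I = €10,302,051.00.
DCL = contribution ÷ (EBIT − I) = €26,831,131.00 ÷ €10,302,051.00 = 2.6044.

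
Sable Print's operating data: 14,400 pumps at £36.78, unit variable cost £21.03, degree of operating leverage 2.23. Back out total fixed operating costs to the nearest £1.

£125,096

Contribution at this volume is 14,400 × £15.75 = £226,800.00.
DOL = contribution / EBIT, so EBIT = £226,800.00 / 2.23 = £101,704.04.
Fixed costs = CM − EBIT = £226,800.00 − £101,704.04 = £125,096.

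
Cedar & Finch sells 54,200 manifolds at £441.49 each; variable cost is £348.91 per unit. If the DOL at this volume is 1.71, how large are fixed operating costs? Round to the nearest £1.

£2,083,429

Total contribution margin = 54,200 × £92.58 = £5,017,836.00.
Since DOL = CM ÷ EBIT, EBIT = £5,017,836.00 ÷ 1.71 = £2,934,407.02.
Fixed costs = CM − EBIT = £5,017,836.00 − £2,934,407.02 = £2,083,429.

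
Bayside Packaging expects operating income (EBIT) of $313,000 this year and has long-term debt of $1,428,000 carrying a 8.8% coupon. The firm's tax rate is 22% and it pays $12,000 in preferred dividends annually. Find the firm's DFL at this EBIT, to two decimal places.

Interest = $125,664.00.
Preferred dividends grossed up pre-tax: $12,000 / (1 − 0.22) = $15,384.62.
DFL = EBIT ÷ [EBIT − I − D_p/(1−t)] = $313,000 ÷ [$313,000 − $125,664.00 − $15,384.62] = $313,000 ÷ $171,951.38 = 1.8203.

1.82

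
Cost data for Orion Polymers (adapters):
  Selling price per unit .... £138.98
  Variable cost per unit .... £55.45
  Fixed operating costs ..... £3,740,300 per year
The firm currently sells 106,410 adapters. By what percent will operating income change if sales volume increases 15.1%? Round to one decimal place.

+26.1%

At 106,410 units, contribution = 106,410 × £83.53 = £8,888,427.30.
Operating income = contribution − fixed costs = £8,888,427.30 − £3,740,300 = £5,148,127.30.
DOL = contribution ÷ EBIT = £8,888,427.30 ÷ £5,148,127.30 = 1.7265.
%ΔEBIT = DOL × %ΔSales = 1.7265 × +15.1% = +26.1%.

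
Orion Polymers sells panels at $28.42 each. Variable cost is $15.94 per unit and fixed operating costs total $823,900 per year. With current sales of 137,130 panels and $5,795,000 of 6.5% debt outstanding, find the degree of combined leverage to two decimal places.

3.35

At 137,130 units, contribution = 137,130 × $12.48 = $1,711,382.40.
EBIT = $1,711,382.40 − $823,900 = $887,482.40. Interest = $376,675.00.
DOL = $1,711,382.40 ÷ $887,482.40 = 1.9284; DFL = $887,482.40 ÷ $510,807.40 = 1.7374.
Combined leverage = 1.9284 × 1.7374 = 3.3504.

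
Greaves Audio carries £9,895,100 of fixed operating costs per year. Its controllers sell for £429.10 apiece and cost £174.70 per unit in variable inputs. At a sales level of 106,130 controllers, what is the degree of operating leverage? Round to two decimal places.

1.58

At 106,130 units, contribution = 106,130 × £254.40 = £26,999,472.00.
Operating income = contribution − fixed costs = £26,999,472.00 − £9,895,100 = £17,104,372.00.
So DOL = total CM / EBIT = £26,999,472.00 / £17,104,372.00 = 1.5785.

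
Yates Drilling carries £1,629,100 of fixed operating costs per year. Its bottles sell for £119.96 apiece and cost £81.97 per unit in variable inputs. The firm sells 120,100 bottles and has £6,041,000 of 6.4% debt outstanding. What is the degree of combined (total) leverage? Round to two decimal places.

Total contribution margin = 120,100 × £37.99 = £4,562,599.00.
Subtracting fixed costs: EBIT = £4,562,599.00 − £1,629,100 = £2,933,499.00. Interest = £386,624.00, so EBIT − I = £2,546,875.00.
DCL = contribution ÷ (EBIT − I) = £4,562,599.00 ÷ £2,546,875.00 = 1.7914.

1.79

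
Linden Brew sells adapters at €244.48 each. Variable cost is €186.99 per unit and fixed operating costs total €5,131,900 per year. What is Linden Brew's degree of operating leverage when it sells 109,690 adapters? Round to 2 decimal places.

Contribution at this volume is 109,690 × €57.49 = €6,306,078.10.
Subtracting fixed costs: EBIT = €6,306,078.10 − €5,131,900 = €1,174,178.10.
DOL = contribution ÷ EBIT = €6,306,078.10 ÷ €1,174,178.10 = 5.3706.

5.37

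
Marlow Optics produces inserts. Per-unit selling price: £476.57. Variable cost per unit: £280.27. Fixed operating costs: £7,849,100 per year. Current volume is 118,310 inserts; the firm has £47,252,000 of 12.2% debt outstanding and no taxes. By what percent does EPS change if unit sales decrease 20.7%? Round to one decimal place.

-50.0%

At 118,310 units, contribution = 118,310 × £196.30 = £23,224,253.00.
Operating income = contribution − fixed costs = £23,224,253.00 − £7,849,100 = £15,375,153.00.
Interest = £5,764,744.00, so EBIT − I = £9,610,409.00.
DCL = total CM / (EBIT − I) = £23,224,253.00 / £9,610,409.00 = 2.4166.
%ΔEPS = DCL × %ΔSales = 2.4166 × -20.7% = -50.0%.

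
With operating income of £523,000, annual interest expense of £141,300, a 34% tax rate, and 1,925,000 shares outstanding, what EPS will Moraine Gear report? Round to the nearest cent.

£0.13

Interest = £141,300.00, so EBT = £523,000 − £141,300.00 = £381,700.00.
After tax at 34%: net income = £381,700.00 × 0.66 = £251,922.00.
Per share: £251,922.00 / 1,925,000 shares = £0.13.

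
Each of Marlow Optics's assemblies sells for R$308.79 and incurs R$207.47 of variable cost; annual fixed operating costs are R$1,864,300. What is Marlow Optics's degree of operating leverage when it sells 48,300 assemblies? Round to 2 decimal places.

Contribution at this volume is 48,300 × R$101.32 = R$4,893,756.00.
Subtracting fixed costs: EBIT = R$4,893,756.00 − R$1,864,300 = R$3,029,456.00.
So DOL = total CM / EBIT = R$4,893,756.00 / R$3,029,456.00 = 1.6154.

1.62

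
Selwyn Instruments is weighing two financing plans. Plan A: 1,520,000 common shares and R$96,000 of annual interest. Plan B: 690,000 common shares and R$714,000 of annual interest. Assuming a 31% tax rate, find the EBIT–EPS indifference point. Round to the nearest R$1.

At indifference, (EBIT − 96,000)(1 − t)/1,520,000 = (EBIT − 714,000)(1 − t)/690,000.
The (1 − t) factor cancels: (EBIT − 96,000) × 690,000 = (EBIT − 714,000) × 1,520,000.
Solving, EBIT = (714,000·1,520,000 − 96,000·690,000) / (1,520,000 − 690,000) = 1,019,040,000,000 / 830,000 = 1,227,759.04.

R$1,227,759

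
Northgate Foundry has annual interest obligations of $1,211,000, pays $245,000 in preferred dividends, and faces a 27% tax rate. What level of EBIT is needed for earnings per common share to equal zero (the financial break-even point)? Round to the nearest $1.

Preferred dividends are paid after tax, so their pre-tax equivalent is $245,000 ÷ (1 − 0.27) = $335,616.44.
EPS = 0 when EBIT covers interest plus the pre-tax preferred burden: $1,211,000 + $335,616.44 = $1,546,616.44.

$1,546,616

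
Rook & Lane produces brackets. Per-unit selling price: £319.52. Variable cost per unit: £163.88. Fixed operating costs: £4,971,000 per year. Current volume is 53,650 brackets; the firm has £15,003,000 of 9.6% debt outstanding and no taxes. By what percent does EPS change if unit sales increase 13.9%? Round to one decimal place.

+59.9%

Contribution at this volume is 53,650 × £155.64 = £8,350,086.00.
Operating income = contribution − fixed costs = £8,350,086.00 − £4,971,000 = £3,379,086.00.
Interest = £1,440,288.00, so EBIT − I = £1,938,798.00.
Degree of combined leverage = contribution ÷ (EBIT − I) = £8,350,086.00 ÷ £1,938,798.00 = 4.3068.
EPS therefore changes by 4.3068 × (+13.9%) = +59.9%.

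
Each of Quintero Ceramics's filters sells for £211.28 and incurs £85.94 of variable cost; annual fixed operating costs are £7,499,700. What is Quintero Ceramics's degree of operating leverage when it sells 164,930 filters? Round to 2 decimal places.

1.57

Contribution at this volume is 164,930 × £125.34 = £20,672,326.20.
EBIT = £20,672,326.20 − £7,499,700 = £13,172,626.20.
Degree of operating leverage = £20,672,326.20 / £13,172,626.20 = 1.5693.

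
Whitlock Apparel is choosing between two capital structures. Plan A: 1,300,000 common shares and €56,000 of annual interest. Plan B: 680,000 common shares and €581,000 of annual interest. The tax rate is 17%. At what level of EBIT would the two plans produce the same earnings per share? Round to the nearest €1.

Set EPS_A = EPS_B: (EBIT − €56,000)(1 − 0.17) ÷ 1,300,000 = (EBIT − €581,000)(1 − 0.17) ÷ 680,000.
The (1 − t) factor cancels: (EBIT − 56,000) × 680,000 = (EBIT − 581,000) × 1,300,000.
EBIT × (1,300,000 − 680,000) = 581,000 × 1,300,000 − 56,000 × 680,000 = 717,220,000,000, so EBIT = 717,220,000,000 ÷ 620,000 = 1,156,806.45.

€1,156,806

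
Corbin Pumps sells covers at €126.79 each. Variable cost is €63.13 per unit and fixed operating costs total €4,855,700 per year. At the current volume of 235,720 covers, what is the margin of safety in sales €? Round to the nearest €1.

€20,215,965

Contribution margin per unit = €126.79 − €63.13 = €63.66. Break-even units = €4,855,700 ÷ €63.66 = 76,275.53; break-even revenue = 76,275.53 × €126.79 = €9,670,973.97.
Current sales = 235,720 × €126.79 = €29,886,938.80.
Margin of safety = €29,886,938.80 − €9,670,973.97 = €20,215,965.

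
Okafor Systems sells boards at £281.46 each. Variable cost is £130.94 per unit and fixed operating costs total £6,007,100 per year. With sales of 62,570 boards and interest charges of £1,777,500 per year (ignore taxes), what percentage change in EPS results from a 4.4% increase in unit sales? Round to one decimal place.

+25.4%

Total contribution margin = 62,570 × £150.52 = £9,418,036.40.
Operating income = contribution − fixed costs = £9,418,036.40 − £6,007,100 = £3,410,936.40.
After interest of £1,777,500.00, pre-tax earnings = £1,633,436.40.
Degree of combined leverage = contribution ÷ (EBIT − I) = £9,418,036.40 ÷ £1,633,436.40 = 5.7658.
EPS therefore changes by 5.7658 × (+4.4%) = +25.4%.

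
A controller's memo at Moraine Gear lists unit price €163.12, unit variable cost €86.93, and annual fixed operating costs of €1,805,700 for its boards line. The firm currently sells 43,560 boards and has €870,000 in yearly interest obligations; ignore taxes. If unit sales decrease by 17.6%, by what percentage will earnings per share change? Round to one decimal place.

-90.8%

At 43,560 units, contribution = 43,560 × €76.19 = €3,318,836.40.
EBIT = €3,318,836.40 − €1,805,700 = €1,513,136.40.
After interest of €870,000.00, pre-tax earnings = €643,136.40.
Degree of combined leverage = contribution ÷ (EBIT − I) = €3,318,836.40 ÷ €643,136.40 = 5.1604.
EPS therefore changes by 5.1604 × (-17.6%) = -90.8%.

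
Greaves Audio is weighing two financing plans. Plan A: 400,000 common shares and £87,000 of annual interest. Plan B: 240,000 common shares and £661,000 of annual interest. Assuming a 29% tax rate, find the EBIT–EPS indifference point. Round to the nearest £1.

£1,522,000

At indifference, (EBIT − 87,000)(1 − t)/400,000 = (EBIT − 661,000)(1 − t)/240,000.
The (1 − t) factor cancels: (EBIT − 87,000) × 240,000 = (EBIT − 661,000) × 400,000.
Solving, EBIT = (661,000·400,000 − 87,000·240,000) / (400,000 − 240,000) = 243,520,000,000 / 160,000 = 1,522,000.00.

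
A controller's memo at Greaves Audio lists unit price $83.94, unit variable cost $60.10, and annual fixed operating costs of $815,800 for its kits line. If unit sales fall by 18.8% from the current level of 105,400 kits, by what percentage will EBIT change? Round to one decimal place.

-27.8%

At 105,400 units, contribution = 105,400 × $23.84 = $2,512,736.00.
EBIT = $2,512,736.00 − $815,800 = $1,696,936.00.
DOL = contribution ÷ EBIT = $2,512,736.00 ÷ $1,696,936.00 = 1.4807.
Operating income changes by 1.4807 × -18.8% = -27.8%.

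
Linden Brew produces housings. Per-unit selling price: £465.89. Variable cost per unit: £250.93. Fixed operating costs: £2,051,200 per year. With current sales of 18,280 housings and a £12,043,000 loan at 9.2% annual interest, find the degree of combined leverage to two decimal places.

5.10

Contribution at this volume is 18,280 × £214.96 = £3,929,468.80.
EBIT = £3,929,468.80 − £2,051,200 = £1,878,268.80. Interest = £1,107,956.00.
DOL = £3,929,468.80 ÷ £1,878,268.80 = 2.0921; DFL = £1,878,268.80 ÷ £770,312.80 = 2.4383.
DCL = DOL × DFL = 2.0921 × 2.4383 = 5.1012.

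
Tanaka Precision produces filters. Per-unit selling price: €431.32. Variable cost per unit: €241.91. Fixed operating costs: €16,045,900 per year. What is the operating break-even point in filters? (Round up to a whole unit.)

Contribution margin per unit = €431.32 − €241.91 = €189.41.
Units to break even: €16,045,900 ÷ €189.41 = 84,715.17, rounded up to 84,716.

84,716 filters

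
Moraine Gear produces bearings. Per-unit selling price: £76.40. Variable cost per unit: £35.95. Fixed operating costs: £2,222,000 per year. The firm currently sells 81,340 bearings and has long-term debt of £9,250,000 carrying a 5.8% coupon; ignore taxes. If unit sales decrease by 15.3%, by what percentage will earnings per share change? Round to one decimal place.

Contribution at this volume is 81,340 × £40.45 = £3,290,203.00.
EBIT = £3,290,203.00 − £2,222,000 = £1,068,203.00.
After interest of £536,500.00, pre-tax earnings = £531,703.00.
DCL = total CM / (EBIT − I) = £3,290,203.00 / £531,703.00 = 6.1880.
%ΔEPS = DCL × %ΔSales = 6.1880 × -15.3% = -94.7%.

-94.7%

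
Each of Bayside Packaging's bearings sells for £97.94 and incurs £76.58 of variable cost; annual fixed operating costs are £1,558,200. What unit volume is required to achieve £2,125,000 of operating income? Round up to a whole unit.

172,435 bearings

Contribution margin per unit = £97.94 − £76.58 = £21.36.
Required volume = (fixed costs + target profit) ÷ CM = (£1,558,200 + £2,125,000) ÷ £21.36 = 172,434.46, so 172,435 bearings.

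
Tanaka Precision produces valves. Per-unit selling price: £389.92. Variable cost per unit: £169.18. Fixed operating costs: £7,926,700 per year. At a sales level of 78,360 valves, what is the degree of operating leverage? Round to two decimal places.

1.85

At 78,360 units, contribution = 78,360 × £220.74 = £17,297,186.40.
Operating income = contribution − fixed costs = £17,297,186.40 − £7,926,700 = £9,370,486.40.
DOL = contribution ÷ EBIT = £17,297,186.40 ÷ £9,370,486.40 = 1.8459.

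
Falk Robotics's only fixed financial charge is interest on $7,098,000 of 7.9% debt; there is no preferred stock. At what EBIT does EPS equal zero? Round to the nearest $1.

$560,742

Annual interest = 7.9% × $7,098,000 = $560,742.00.
Without preferred stock the financial break-even is simply EBIT = interest = $560,742.00.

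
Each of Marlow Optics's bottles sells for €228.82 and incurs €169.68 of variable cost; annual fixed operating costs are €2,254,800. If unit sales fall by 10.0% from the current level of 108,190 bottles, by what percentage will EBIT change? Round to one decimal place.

-15.4%

Total contribution margin = 108,190 × €59.14 = €6,398,356.60.
EBIT = €6,398,356.60 − €2,254,800 = €4,143,556.60.
Degree of operating leverage = €6,398,356.60 / €4,143,556.60 = 1.5442.
Operating income changes by 1.5442 × -10.0% = -15.4%.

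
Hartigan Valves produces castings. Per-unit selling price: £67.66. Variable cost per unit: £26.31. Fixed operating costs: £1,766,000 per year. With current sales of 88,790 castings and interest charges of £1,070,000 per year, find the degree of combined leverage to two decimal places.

4.39

At 88,790 units, contribution = 88,790 × £41.35 = £3,671,466.50.
Subtracting fixed costs: EBIT = £3,671,466.50 − £1,766,000 = £1,905,466.50. Interest = £1,070,000.00, so EBIT − I = £835,466.50.
DCL = contribution ÷ (EBIT − I) = £3,671,466.50 ÷ £835,466.50 = 4.3945.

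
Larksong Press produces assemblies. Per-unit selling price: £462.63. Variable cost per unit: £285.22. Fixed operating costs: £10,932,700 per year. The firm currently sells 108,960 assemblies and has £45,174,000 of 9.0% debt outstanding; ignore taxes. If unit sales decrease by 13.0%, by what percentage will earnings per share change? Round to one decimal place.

At 108,960 units, contribution = 108,960 × £177.41 = £19,330,593.60.
Operating income = contribution − fixed costs = £19,330,593.60 − £10,932,700 = £8,397,893.60.
Interest = £4,065,660.00, so EBIT − I = £4,332,233.60.
Degree of combined leverage = contribution ÷ (EBIT − I) = £19,330,593.60 ÷ £4,332,233.60 = 4.4620.
%ΔEPS = DCL × %ΔSales = 4.4620 × -13.0% = -58.0%.

-58.0%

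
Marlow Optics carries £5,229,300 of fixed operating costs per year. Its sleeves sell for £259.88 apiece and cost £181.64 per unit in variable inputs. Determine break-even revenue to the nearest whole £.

£17,369,510

CM per unit = £259.88 − £181.64 = £78.24; CM ratio = £78.24 / £259.88 = 0.3011.
Break-even sales = FC ÷ CM ratio = £5,229,300 × £259.88 / £78.24 = £17,369,510.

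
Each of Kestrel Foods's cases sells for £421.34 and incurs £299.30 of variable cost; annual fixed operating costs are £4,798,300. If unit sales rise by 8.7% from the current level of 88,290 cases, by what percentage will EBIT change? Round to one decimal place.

Total contribution margin = 88,290 × £122.04 = £10,774,911.60.
Operating income = contribution − fixed costs = £10,774,911.60 − £4,798,300 = £5,976,611.60.
DOL = contribution ÷ EBIT = £10,774,911.60 ÷ £5,976,611.60 = 1.8028.
Operating income changes by 1.8028 × +8.7% = +15.7%.

+15.7%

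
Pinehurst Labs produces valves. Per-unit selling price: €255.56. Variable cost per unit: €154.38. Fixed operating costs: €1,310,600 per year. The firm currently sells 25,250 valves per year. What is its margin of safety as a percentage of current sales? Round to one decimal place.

Contribution margin per unit = €255.56 − €154.38 = €101.18. Break-even units = €1,310,600 ÷ €101.18 = 12,953.15; break-even revenue = 12,953.15 × €255.56 = €3,310,307.73.
Current sales = 25,250 × €255.56 = €6,452,890.00.
Margin of safety = (€6,452,890.00 − €3,310,307.73) ÷ €6,452,890.00 = 48.7%.

48.7%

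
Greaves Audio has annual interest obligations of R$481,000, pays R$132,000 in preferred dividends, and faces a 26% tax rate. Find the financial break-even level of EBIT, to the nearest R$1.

Grossing the preferred dividend up to pre-tax terms: R$132,000 / (1 − 0.26) = R$178,378.38.
EPS = 0 when EBIT covers interest plus the pre-tax preferred burden: R$481,000 + R$178,378.38 = R$659,378.38.

R$659,378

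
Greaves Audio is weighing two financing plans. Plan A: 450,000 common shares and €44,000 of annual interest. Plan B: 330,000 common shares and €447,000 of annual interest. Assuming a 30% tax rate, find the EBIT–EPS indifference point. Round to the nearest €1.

€1,555,250

Set EPS_A = EPS_B: (EBIT − €44,000)(1 − 0.30) ÷ 450,000 = (EBIT − €447,000)(1 − 0.30) ÷ 330,000.
The (1 − t) factor cancels: (EBIT − 44,000) × 330,000 = (EBIT − 447,000) × 450,000.
EBIT × (450,000 − 330,000) = 447,000 × 450,000 − 44,000 × 330,000 = 186,630,000,000, so EBIT = 186,630,000,000 ÷ 120,000 = 1,555,250.00.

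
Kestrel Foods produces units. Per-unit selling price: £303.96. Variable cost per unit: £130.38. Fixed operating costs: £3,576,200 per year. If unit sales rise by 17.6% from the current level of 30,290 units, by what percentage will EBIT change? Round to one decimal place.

+55.0%

Contribution at this volume is 30,290 × £173.58 = £5,257,738.20.
EBIT = £5,257,738.20 − £3,576,200 = £1,681,538.20.
Degree of operating leverage = £5,257,738.20 / £1,681,538.20 = 3.1267.
%ΔEBIT = DOL × %ΔSales = 3.1267 × +17.6% = +55.0%.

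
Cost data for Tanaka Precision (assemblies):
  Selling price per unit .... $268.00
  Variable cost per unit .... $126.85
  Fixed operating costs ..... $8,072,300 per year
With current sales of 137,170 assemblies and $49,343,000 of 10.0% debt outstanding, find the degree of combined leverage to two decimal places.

3.05

At 137,170 units, contribution = 137,170 × $141.15 = $19,361,545.50.
EBIT = $19,361,545.50 − $8,072,300 = $11,289,245.50. Interest = $4,934,300.00.
DOL = $19,361,545.50 ÷ $11,289,245.50 = 1.7150; DFL = $11,289,245.50 ÷ $6,354,945.50 = 1.7765.
Combined leverage = 1.7150 × 1.7765 = 3.0467.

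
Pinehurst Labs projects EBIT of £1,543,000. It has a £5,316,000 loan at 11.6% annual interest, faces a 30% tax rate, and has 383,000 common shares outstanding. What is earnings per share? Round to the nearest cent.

Interest = £616,656.00, so EBT = £1,543,000 − £616,656.00 = £926,344.00.
Net income = £926,344.00 × (1 − 0.30) = £648,440.80.
EPS = £648,440.80 ÷ 383,000 = £1.69.

£1.69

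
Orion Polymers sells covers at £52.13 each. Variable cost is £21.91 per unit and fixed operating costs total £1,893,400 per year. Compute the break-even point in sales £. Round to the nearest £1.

£3,266,146

Contribution margin per unit = £52.13 − £21.91 = £30.22, a CM ratio of £30.22 ÷ £52.13 = 0.5797.
Break-even revenue = fixed costs × price ÷ CM = £1,893,400 × £52.13 ÷ £30.22 = £3,266,146.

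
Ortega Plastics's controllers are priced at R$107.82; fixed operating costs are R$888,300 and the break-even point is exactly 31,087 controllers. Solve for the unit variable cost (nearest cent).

At break-even, FC = Q × (P − VC), so P − VC = R$888,300 ÷ 31,087 = R$28.5746.
Variable cost per unit = R$107.82 − R$28.5746 = R$79.25.

R$79.25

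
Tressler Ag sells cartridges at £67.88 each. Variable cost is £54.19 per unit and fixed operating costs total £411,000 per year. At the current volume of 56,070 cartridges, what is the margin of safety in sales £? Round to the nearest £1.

£1,768,144

Each unit contributes £67.88 − £54.19 = £13.69. Break-even units = £411,000 ÷ £13.69 = 30,021.91; break-even revenue = 30,021.91 × £67.88 = £2,037,887.51.
Actual sales revenue = 56,070 × £67.88 = £3,806,031.60.
Margin of safety = £3,806,031.60 − £2,037,887.51 = £1,768,144.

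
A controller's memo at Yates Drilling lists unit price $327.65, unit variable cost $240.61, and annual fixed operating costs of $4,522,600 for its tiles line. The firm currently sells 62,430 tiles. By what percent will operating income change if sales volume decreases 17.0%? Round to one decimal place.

Contribution at this volume is 62,430 × $87.04 = $5,433,907.20.
Operating income = contribution − fixed costs = $5,433,907.20 − $4,522,600 = $911,307.20.
Degree of operating leverage = $5,433,907.20 / $911,307.20 = 5.9628.
So EBIT moves 5.9628 × (-17.0%) = -101.4%.

-101.4%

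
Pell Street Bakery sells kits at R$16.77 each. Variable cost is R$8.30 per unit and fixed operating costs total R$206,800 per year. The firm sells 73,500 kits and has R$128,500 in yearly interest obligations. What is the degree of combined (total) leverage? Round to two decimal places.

At 73,500 units, contribution = 73,500 × R$8.47 = R$622,545.00.
Subtracting fixed costs: EBIT = R$622,545.00 − R$206,800 = R$415,745.00. Interest = R$128,500.00.
DOL = R$622,545.00 ÷ R$415,745.00 = 1.4974; DFL = R$415,745.00 ÷ R$287,245.00 = 1.4474.
DCL = DOL × DFL = 1.4974 × 1.4474 = 2.1673.

2.17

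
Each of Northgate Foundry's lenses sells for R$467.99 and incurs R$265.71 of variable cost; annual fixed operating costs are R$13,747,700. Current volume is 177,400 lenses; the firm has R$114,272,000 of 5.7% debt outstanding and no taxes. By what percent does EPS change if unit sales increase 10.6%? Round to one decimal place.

+24.3%

Total contribution margin = 177,400 × R$202.28 = R$35,884,472.00.
Subtracting fixed costs: EBIT = R$35,884,472.00 − R$13,747,700 = R$22,136,772.00.
After interest of R$6,513,504.00, pre-tax earnings = R$15,623,268.00.
DCL = total CM / (EBIT − I) = R$35,884,472.00 / R$15,623,268.00 = 2.2969.
EPS therefore changes by 2.2969 × (+10.6%) = +24.3%.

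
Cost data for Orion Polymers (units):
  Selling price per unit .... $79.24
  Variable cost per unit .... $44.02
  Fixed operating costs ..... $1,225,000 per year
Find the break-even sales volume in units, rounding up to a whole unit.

34,782 units

Contribution margin per unit = $79.24 − $44.02 = $35.22.
Break-even volume = fixed costs ÷ CM per unit = $1,225,000 ÷ $35.22 = 34,781.37, so 34,782 units.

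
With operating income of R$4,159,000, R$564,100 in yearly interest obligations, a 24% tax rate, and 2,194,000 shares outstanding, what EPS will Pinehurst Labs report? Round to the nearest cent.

Interest = R$564,100.00, so EBT = R$4,159,000 − R$564,100.00 = R$3,594,900.00.
Net income = R$3,594,900.00 × (1 − 0.24) = R$2,732,124.00.
Per share: R$2,732,124.00 / 2,194,000 shares = R$1.25.

R$1.25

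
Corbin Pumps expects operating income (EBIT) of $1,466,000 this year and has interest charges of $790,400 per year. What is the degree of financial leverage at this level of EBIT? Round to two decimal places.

2.17

Annual interest charges come to $790,400.00.
DFL = EBIT ÷ (EBIT − I) = $1,466,000 ÷ ($1,466,000 − $790,400.00) = $1,466,000 ÷ $675,600.00 = 2.1699.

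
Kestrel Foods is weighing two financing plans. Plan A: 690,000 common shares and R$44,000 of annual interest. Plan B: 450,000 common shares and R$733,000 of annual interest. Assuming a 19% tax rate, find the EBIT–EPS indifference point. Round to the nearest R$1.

Set EPS_A = EPS_B: (EBIT − R$44,000)(1 − 0.19) ÷ 690,000 = (EBIT − R$733,000)(1 − 0.19) ÷ 450,000.
The (1 − t) factor cancels: (EBIT − 44,000) × 450,000 = (EBIT − 733,000) × 690,000.
EBIT × (690,000 − 450,000) = 733,000 × 690,000 − 44,000 × 450,000 = 485,970,000,000, so EBIT = 485,970,000,000 ÷ 240,000 = 2,024,875.00.

R$2,024,875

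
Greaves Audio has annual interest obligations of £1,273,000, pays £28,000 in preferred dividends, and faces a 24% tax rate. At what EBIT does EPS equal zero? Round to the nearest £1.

£1,309,842

Grossing the preferred dividend up to pre-tax terms: £28,000 / (1 − 0.24) = £36,842.11.
EPS = 0 when EBIT covers interest plus the pre-tax preferred burden: £1,273,000 + £36,842.11 = £1,309,842.11.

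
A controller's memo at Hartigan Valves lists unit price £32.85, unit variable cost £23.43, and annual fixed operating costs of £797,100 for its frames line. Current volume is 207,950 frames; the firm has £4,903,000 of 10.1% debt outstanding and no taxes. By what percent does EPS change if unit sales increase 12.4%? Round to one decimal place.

Contribution at this volume is 207,950 × £9.42 = £1,958,889.00.
Subtracting fixed costs: EBIT = £1,958,889.00 − £797,100 = £1,161,789.00.
After interest of £495,203.00, pre-tax earnings = £666,586.00.
DCL = total CM / (EBIT − I) = £1,958,889.00 / £666,586.00 = 2.9387.
EPS therefore changes by 2.9387 × (+12.4%) = +36.4%.

+36.4%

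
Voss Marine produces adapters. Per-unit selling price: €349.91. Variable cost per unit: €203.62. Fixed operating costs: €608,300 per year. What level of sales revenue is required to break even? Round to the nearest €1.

Contribution margin per unit = €349.91 − €203.62 = €146.29, a CM ratio of €146.29 ÷ €349.91 = 0.4181.
Break-even revenue = fixed costs × price ÷ CM = €608,300 × €349.91 ÷ €146.29 = €1,454,988.

€1,454,988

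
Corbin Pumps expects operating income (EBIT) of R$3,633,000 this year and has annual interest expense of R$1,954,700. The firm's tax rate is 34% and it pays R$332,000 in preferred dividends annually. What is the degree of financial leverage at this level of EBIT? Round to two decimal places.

3.09

Annual interest charges come to R$1,954,700.00.
Pre-tax preferred-dividend burden = R$332,000 ÷ (1 − 0.34) = R$503,030.30.
DFL = EBIT ÷ [EBIT − I − D_p/(1−t)] = R$3,633,000 ÷ [R$3,633,000 − R$1,954,700.00 − R$503,030.30] = R$3,633,000 ÷ R$1,175,269.70 = 3.0912.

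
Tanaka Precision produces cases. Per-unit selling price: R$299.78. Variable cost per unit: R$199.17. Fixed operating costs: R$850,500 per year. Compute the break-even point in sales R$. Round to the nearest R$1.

R$2,534,170

Contribution margin per unit = R$299.78 − R$199.17 = R$100.61, a CM ratio of R$100.61 ÷ R$299.78 = 0.3356.
Break-even revenue = fixed costs × price ÷ CM = R$850,500 × R$299.78 ÷ R$100.61 = R$2,534,170.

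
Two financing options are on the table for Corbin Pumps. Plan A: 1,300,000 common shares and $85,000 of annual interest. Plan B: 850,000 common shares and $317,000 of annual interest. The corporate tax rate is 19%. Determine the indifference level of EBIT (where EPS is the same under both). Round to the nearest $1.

$755,222

Set EPS_A = EPS_B: (EBIT − $85,000)(1 − 0.19) ÷ 1,300,000 = (EBIT − $317,000)(1 − 0.19) ÷ 850,000.
The (1 − t) factor cancels: (EBIT − 85,000) × 850,000 = (EBIT − 317,000) × 1,300,000.
EBIT × (1,300,000 − 850,000) = 317,000 × 1,300,000 − 85,000 × 850,000 = 339,850,000,000, so EBIT = 339,850,000,000 ÷ 450,000 = 755,222.22.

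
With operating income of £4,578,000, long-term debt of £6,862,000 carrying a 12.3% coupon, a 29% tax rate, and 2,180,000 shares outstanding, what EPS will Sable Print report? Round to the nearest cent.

£1.22

Interest = £844,026.00, so EBT = £4,578,000 − £844,026.00 = £3,733,974.00.
Net income = £3,733,974.00 × (1 − 0.29) = £2,651,121.54.
EPS = £2,651,121.54 ÷ 2,180,000 = £1.22.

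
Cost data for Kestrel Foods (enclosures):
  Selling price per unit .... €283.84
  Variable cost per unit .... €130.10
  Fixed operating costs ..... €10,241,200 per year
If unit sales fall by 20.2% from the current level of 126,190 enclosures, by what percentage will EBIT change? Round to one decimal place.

Contribution at this volume is 126,190 × €153.74 = €19,400,450.60.
Operating income = contribution − fixed costs = €19,400,450.60 − €10,241,200 = €9,159,250.60.
So DOL = total CM / EBIT = €19,400,450.60 / €9,159,250.60 = 2.1181.
Operating income changes by 2.1181 × -20.2% = -42.8%.

-42.8%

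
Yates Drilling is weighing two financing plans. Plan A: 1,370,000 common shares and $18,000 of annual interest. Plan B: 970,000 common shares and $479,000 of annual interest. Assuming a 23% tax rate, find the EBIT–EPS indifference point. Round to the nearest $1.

$1,596,925

At indifference, (EBIT − 18,000)(1 − t)/1,370,000 = (EBIT − 479,000)(1 − t)/970,000.
Cancelling (1 − t) and cross-multiplying: 970,000·(EBIT − 18,000) = 1,370,000·(EBIT − 479,000).
Solving, EBIT = (479,000·1,370,000 − 18,000·970,000) / (1,370,000 − 970,000) = 638,770,000,000 / 400,000 = 1,596,925.00.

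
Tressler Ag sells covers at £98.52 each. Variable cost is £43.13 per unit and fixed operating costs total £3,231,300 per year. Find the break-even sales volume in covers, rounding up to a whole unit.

Unit CM = price − variable cost = £98.52 − £43.13 = £55.39.
Break-even Q = £3,231,300 / £55.39 = 58,337.24 → 58,338 covers.

58,338 covers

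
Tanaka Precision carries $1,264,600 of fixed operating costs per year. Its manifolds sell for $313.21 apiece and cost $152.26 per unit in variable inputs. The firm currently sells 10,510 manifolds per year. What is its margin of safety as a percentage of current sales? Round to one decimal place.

25.2%

Each unit contributes $313.21 − $152.26 = $160.95. Break-even units = $1,264,600 ÷ $160.95 = 7,857.10; break-even revenue = 7,857.10 × $313.21 = $2,460,921.81.
Current sales = 10,510 × $313.21 = $3,291,837.10.
Margin of safety = ($3,291,837.10 − $2,460,921.81) ÷ $3,291,837.10 = 25.2%.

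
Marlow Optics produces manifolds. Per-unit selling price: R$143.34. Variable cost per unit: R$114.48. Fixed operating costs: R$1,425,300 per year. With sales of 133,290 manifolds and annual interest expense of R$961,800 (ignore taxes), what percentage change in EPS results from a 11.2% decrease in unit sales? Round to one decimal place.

-29.5%

Contribution at this volume is 133,290 × R$28.86 = R$3,846,749.40.
Operating income = contribution − fixed costs = R$3,846,749.40 − R$1,425,300 = R$2,421,449.40.
After interest of R$961,800.00, pre-tax earnings = R$1,459,649.40.
Degree of combined leverage = contribution ÷ (EBIT − I) = R$3,846,749.40 ÷ R$1,459,649.40 = 2.6354.
%ΔEPS = DCL × %ΔSales = 2.6354 × -11.2% = -29.5%.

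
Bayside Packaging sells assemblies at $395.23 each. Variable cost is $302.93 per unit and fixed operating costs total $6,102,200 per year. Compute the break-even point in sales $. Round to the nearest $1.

$26,129,713

CM per unit = $395.23 − $302.93 = $92.30; CM ratio = $92.30 / $395.23 = 0.2335.
Break-even sales = FC ÷ CM ratio = $6,102,200 × $395.23 / $92.30 = $26,129,713.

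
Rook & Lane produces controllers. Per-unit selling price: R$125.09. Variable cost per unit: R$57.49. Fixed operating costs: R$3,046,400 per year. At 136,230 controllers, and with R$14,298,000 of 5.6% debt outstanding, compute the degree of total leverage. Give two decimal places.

1.72

Contribution at this volume is 136,230 × R$67.60 = R$9,209,148.00.
EBIT = R$9,209,148.00 − R$3,046,400 = R$6,162,748.00. Interest = R$800,688.00, so EBIT − I = R$5,362,060.00.
DCL = contribution ÷ (EBIT − I) = R$9,209,148.00 ÷ R$5,362,060.00 = 1.7175.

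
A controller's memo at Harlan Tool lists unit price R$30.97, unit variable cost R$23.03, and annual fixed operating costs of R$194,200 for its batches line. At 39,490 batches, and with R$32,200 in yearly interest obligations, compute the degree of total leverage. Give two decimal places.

At 39,490 units, contribution = 39,490 × R$7.94 = R$313,550.60.
EBIT = R$313,550.60 − R$194,200 = R$119,350.60. Interest = R$32,200.00.
DOL = R$313,550.60 ÷ R$119,350.60 = 2.6271; DFL = R$119,350.60 ÷ R$87,150.60 = 1.3695.
Combined leverage = 2.6271 × 1.3695 = 3.5978.

3.60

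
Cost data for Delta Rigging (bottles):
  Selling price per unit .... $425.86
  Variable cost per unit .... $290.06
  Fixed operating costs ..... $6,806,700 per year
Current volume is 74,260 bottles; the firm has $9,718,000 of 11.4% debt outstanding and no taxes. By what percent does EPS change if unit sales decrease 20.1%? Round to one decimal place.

-93.4%

At 74,260 units, contribution = 74,260 × $135.80 = $10,084,508.00.
Operating income = contribution − fixed costs = $10,084,508.00 − $6,806,700 = $3,277,808.00.
Interest = $1,107,852.00, so EBIT − I = $2,169,956.00.
DCL = total CM / (EBIT − I) = $10,084,508.00 / $2,169,956.00 = 4.6473.
%ΔEPS = DCL × %ΔSales = 4.6473 × -20.1% = -93.4%.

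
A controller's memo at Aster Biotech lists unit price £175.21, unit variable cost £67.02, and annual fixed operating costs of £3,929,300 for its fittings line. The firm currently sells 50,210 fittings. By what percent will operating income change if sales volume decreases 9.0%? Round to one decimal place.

At 50,210 units, contribution = 50,210 × £108.19 = £5,432,219.90.
Operating income = contribution − fixed costs = £5,432,219.90 − £3,929,300 = £1,502,919.90.
So DOL = total CM / EBIT = £5,432,219.90 / £1,502,919.90 = 3.6144.
%ΔEBIT = DOL × %ΔSales = 3.6144 × -9.0% = -32.5%.

-32.5%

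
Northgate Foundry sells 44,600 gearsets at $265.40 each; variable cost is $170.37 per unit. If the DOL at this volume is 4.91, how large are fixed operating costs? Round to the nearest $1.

$3,375,133

Total contribution margin = 44,600 × $95.03 = $4,238,338.00.
Since DOL = CM ÷ EBIT, EBIT = $4,238,338.00 ÷ 4.91 = $863,205.30.
Fixed costs = CM − EBIT = $4,238,338.00 − $863,205.30 = $3,375,133.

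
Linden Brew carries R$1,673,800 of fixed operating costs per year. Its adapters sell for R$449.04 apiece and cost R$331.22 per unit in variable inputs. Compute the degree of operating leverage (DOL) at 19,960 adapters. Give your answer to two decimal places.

Total contribution margin = 19,960 × R$117.82 = R$2,351,687.20.
EBIT = R$2,351,687.20 − R$1,673,800 = R$677,887.20.
So DOL = total CM / EBIT = R$2,351,687.20 / R$677,887.20 = 3.4691.

3.47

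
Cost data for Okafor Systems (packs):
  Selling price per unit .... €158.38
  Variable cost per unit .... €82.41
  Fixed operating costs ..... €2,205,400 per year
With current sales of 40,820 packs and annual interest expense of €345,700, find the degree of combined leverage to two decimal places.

Total contribution margin = 40,820 × €75.97 = €3,101,095.40.
EBIT = €3,101,095.40 − €2,205,400 = €895,695.40. Interest = €345,700.00, so EBIT − I = €549,995.40.
DCL = contribution ÷ (EBIT − I) = €3,101,095.40 ÷ €549,995.40 = 5.6384.

5.64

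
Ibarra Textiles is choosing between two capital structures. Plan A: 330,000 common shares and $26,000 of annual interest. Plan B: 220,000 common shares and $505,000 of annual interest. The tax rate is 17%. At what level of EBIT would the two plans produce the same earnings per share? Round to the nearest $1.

Set EPS_A = EPS_B: (EBIT − $26,000)(1 − 0.17) ÷ 330,000 = (EBIT − $505,000)(1 − 0.17) ÷ 220,000.
Cancelling (1 − t) and cross-multiplying: 220,000·(EBIT − 26,000) = 330,000·(EBIT − 505,000).
Solving, EBIT = (505,000·330,000 − 26,000·220,000) / (330,000 − 220,000) = 160,930,000,000 / 110,000 = 1,463,000.00.

$1,463,000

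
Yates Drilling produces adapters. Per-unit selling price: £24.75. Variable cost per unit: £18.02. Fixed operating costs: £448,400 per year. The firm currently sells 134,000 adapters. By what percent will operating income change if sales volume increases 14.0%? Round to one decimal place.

+27.8%

Contribution at this volume is 134,000 × £6.73 = £901,820.00.
Operating income = contribution − fixed costs = £901,820.00 − £448,400 = £453,420.00.
DOL = contribution ÷ EBIT = £901,820.00 ÷ £453,420.00 = 1.9889.
Operating income changes by 1.9889 × +14.0% = +27.8%.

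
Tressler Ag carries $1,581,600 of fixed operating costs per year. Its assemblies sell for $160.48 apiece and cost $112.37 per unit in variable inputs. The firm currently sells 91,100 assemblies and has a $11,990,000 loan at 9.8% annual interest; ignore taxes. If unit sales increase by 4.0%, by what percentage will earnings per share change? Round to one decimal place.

Total contribution margin = 91,100 × $48.11 = $4,382,821.00.
Subtracting fixed costs: EBIT = $4,382,821.00 − $1,581,600 = $2,801,221.00.
Interest = $1,175,020.00, so EBIT − I = $1,626,201.00.
Degree of combined leverage = contribution ÷ (EBIT − I) = $4,382,821.00 ÷ $1,626,201.00 = 2.6951.
%ΔEPS = DCL × %ΔSales = 2.6951 × +4.0% = +10.8%.

+10.8%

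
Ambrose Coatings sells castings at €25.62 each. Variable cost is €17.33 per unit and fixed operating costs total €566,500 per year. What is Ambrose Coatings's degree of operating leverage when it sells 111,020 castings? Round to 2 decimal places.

2.60

At 111,020 units, contribution = 111,020 × €8.29 = €920,355.80.
Subtracting fixed costs: EBIT = €920,355.80 − €566,500 = €353,855.80.
So DOL = total CM / EBIT = €920,355.80 / €353,855.80 = 2.6009.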